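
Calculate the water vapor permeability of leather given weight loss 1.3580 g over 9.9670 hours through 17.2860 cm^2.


Formula: WVP = loss / (area * time)
Substituting: WVP = 1.3580 / (17.2860 * 9.9670)
Result: 0.00788208 g/(cm^2*hr)


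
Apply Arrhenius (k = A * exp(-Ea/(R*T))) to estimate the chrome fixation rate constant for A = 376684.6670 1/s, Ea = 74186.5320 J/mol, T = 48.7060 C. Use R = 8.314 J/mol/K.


T_K = T_C + 273.15 = 48.7060 + 273.15 = 321.8560 K
exponent = -Ea / (R * T_K) = -74186.5320 / (8.314 * 321.8560) = -27.7238
k = A * exp(exponent) = 376684.6670 * exp(-27.7238) = 3.4329e-07 1/s


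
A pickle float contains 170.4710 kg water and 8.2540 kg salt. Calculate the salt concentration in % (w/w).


Formula: Conc = salt / (water + salt) * 100
Substituting: Conc = 8.2540 / (170.4710 + 8.2540) * 100
Result: 4.6183 %


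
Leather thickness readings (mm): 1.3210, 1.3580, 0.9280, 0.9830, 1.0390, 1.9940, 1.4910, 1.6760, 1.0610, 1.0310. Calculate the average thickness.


Formula: Average = sum / n
Substituting: Average = 12.8820 / 10
Result: 1.2882 mm


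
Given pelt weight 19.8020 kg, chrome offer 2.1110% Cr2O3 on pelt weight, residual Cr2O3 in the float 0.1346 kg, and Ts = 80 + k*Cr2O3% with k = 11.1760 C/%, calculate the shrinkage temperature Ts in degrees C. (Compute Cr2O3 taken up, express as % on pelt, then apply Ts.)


Offered = pelt * offer_pct / 100 = 19.8020 * 2.1110 / 100 = 0.4180 kg
Uptake = offered - residual = 0.4180 - 0.1346 = 0.2834 kg
Cr2O3% on pelt = uptake / pelt * 100 = 0.2834 / 19.8020 * 100 = 1.4313 %
Ts = 80 + k * Cr2O3% = 80 + 11.1760 * 1.4313 = 95.9959 C


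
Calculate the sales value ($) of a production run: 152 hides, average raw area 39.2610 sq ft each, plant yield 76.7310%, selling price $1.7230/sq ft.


Raw_total = N * avg_area = 152 * 39.2610 = 5967.6720 sq ft
Finished = Raw_total * yield / 100 = 5967.6720 * 76.7310 / 100 = 4579.0544 sq ft
Value = Finished * price = 4579.0544 * 1.7230 = 7889.7107 $


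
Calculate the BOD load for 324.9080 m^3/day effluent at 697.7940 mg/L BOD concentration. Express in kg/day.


Formula: BOD_load = volume * conc / 1000
Substituting: BOD_load = 324.9080 * 697.7940 / 1000
Result: 226.7189 kg/day


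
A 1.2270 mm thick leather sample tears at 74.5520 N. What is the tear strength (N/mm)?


Formula: Tear strength = force / thickness
Substituting: Tear strength = 74.5520 / 1.2270
Result: 60.7596 N/mm


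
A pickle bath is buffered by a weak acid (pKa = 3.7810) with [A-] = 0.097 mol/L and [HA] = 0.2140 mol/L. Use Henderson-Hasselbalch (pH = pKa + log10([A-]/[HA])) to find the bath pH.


ratio = [A-] / [HA] = 0.097 / 0.2140 = 0.4533
log10(ratio) = -0.3436
pH = pKa + log10(ratio) = 3.7810 - 0.3436 = 3.4374


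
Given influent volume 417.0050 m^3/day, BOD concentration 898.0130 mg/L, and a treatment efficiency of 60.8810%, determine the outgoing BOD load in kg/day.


Load_in = volume * conc / 1000 = 417.0050 * 898.0130 / 1000 = 374.4759 kg/day
Removed = Load_in * eff / 100 = 374.4759 * 60.8810 / 100 = 227.9847 kg/day
Load_out = Load_in - Removed = 374.4759 - 227.9847 = 146.4912 kg/day


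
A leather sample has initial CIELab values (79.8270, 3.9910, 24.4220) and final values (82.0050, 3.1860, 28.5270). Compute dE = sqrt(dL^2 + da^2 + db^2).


dL = 2.1780, da = -0.8050, db = 4.1050
dE = sqrt(2.1780^2 + (-0.8050)^2 + 4.1050^2) = 4.7162


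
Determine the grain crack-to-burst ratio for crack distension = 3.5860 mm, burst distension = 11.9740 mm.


Formula: Ratio = crack / burst
Substituting: Ratio = 3.5860 / 11.9740
Result: 0.2995


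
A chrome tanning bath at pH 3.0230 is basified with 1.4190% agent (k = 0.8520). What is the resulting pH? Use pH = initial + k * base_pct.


Formula: pH_final = pH_initial + k * base_pct
Substituting: pH_final = 3.0230 + 0.8520 * 1.4190
Result: 4.2320


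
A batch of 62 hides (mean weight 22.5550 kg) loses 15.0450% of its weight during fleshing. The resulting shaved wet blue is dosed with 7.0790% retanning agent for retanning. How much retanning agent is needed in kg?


Total_raw = N * avg_wt = 62 * 22.5550 = 1398.4100 kg
Substrate = Total_raw * (1 - loss/100) = 1398.4100 * (1 - 15.0450/100) = 1188.0192 kg
Retan = Substrate * pct / 100 = 1188.0192 * 7.0790 / 100 = 84.0999 kg


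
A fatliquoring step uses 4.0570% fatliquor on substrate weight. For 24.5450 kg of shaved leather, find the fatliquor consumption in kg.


Formula: Fat = substrate * pct / 100
Substituting: Fat = 24.5450 * 4.0570 / 100
Result: 0.9958 kg


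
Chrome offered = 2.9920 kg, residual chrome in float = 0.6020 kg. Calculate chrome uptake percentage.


Formula: Uptake = (offered - residual) / offered * 100
Substituting: Uptake = (2.9920 - 0.6020) / 2.9920 * 100
Result: 79.8797 %


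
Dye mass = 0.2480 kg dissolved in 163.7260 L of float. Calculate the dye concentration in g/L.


Formula: Conc = dye_mass(kg) / volume(L) * 1000
Substituting: Conc = 0.2480 / 163.7260 * 1000
Result: 1.5147 g/L


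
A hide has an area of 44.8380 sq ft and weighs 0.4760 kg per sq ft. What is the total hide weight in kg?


Formula: Weight = area * weight_per_sqft
Substituting: Weight = 44.8380 * 0.4760
Result: 21.3429 kg


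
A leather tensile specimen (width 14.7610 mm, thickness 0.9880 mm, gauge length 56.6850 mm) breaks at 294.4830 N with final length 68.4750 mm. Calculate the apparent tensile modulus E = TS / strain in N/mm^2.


TS = F / (w * t) = 294.4830 / (14.7610 * 0.9880) = 20.1924 N/mm^2
strain = (Lf - L0) / L0 = (68.4750 - 56.6850) / 56.6850 = 0.2080
E = TS / strain = 20.1924 / 0.2080 = 97.0827 N/mm^2


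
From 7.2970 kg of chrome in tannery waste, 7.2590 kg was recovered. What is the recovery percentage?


Formula: Recovery = recovered / input * 100
Substituting: Recovery = 7.2590 / 7.2970 * 100
Result: 99.4792 %


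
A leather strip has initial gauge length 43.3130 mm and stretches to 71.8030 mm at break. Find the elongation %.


Formula: Elongation = (Lf - L0) / L0 * 100
Substituting: Elongation = (71.8030 - 43.3130) / 43.3130 * 100
Result: 65.7770 %


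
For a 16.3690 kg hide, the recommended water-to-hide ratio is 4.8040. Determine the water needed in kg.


Formula: Water = hide_weight * ratio
Substituting: Water = 16.3690 * 4.8040
Result: 78.6367 kg


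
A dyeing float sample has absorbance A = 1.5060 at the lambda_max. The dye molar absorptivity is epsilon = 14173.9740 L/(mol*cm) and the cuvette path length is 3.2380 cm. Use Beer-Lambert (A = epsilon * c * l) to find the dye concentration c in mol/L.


Formula: c = A / (epsilon * l)
Substituting: c = 1.5060 / (14173.9740 * 3.2380)
Result: 3.2814e-05 mol/L


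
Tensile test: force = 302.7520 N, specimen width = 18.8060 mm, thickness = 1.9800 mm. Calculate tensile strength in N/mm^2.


Formula: TS = force / (width * thickness)
Substituting: TS = 302.7520 / (18.8060 * 1.9800)
Result: 8.1307 N/mm^2


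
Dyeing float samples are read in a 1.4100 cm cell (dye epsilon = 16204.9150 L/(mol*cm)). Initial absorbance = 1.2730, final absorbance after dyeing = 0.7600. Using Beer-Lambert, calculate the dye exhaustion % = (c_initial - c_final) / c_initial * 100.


c_initial = A_i / (epsilon * l) = 1.2730 / (16204.9150 * 1.4100) = 5.5714e-05 mol/L
c_final = A_f / (epsilon * l) = 0.7600 / (16204.9150 * 1.4100) = 3.3262e-05 mol/L
Exhaustion = (c_initial - c_final) / c_initial * 100 = (5.5714e-05 - 3.3262e-05) / 5.5714e-05 * 100 = 40.2985 %


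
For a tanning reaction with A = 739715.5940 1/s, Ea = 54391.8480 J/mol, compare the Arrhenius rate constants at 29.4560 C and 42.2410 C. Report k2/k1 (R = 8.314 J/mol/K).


T1 = 29.4560 + 273.15 = 302.6060 K; T2 = 42.2410 + 273.15 = 315.3910 K
k1 = A * exp(-Ea/(R*T1)) = 739715.5940 * exp(-54391.8480/(8.314*302.6060)) = 3.0187e-04 1/s
k2 = A * exp(-Ea/(R*T2)) = 739715.5940 * exp(-54391.8480/(8.314*315.3910)) = 7.2516e-04 1/s
k2/k1 = 7.2516e-04 / 3.0187e-04 = 2.4022


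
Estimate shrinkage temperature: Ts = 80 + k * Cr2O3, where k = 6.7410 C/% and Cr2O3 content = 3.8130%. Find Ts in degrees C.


Formula: Ts = 80 + k * Cr2O3
Substituting: Ts = 80 + 6.7410 * 3.8130
Result: 105.7034 C


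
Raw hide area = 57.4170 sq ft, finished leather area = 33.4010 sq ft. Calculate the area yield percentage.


Formula: Yield = finished / raw * 100
Substituting: Yield = 33.4010 / 57.4170 * 100
Result: 58.1727 %


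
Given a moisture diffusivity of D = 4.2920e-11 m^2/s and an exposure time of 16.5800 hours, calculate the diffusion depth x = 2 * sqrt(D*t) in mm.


t = 16.5800 hr * 3600 = 59688.0000 s
D * t = 4.2920e-11 * 59688.0000 = 2.5618e-06
x = 2 * sqrt(D*t) = 2 * sqrt(2.5618e-06) = 0.00320113 m = 3.2011 mm


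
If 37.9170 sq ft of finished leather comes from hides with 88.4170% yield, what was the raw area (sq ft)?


Formula: raw = finished * 100 / yield
Substituting: raw = 37.9170 * 100 / 88.4170
Result: 42.8843 sq ft


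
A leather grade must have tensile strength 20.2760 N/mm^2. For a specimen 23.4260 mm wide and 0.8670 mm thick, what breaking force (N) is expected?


Formula: F = TS * w * t
Substituting: F = 20.2760 * 23.4260 * 0.8670
Result: 411.8125 N


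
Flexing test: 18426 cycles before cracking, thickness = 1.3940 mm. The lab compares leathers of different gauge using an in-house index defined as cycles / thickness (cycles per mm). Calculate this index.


Formula: Index = cycles / thickness
Substituting: Index = 18426 / 1.3940
Result: 13218.0775 cycles/mm


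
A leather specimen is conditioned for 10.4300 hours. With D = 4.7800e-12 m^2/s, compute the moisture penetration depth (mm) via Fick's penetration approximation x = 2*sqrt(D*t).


t = 10.4300 hr * 3600 = 37548.0000 s
D * t = 4.7800e-12 * 37548.0000 = 1.7948e-07
x = 2 * sqrt(D*t) = 2 * sqrt(1.7948e-07) = 8.4730e-04 m = 0.8473 mm


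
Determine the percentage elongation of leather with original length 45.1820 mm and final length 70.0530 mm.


Formula: Elongation = (Lf - L0) / L0 * 100
Substituting: Elongation = (70.0530 - 45.1820) / 45.1820 * 100
Result: 55.0463 %


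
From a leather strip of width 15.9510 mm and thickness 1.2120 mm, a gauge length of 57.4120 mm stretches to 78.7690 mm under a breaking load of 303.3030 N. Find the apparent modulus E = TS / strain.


TS = F / (w * t) = 303.3030 / (15.9510 * 1.2120) = 15.6887 N/mm^2
strain = (Lf - L0) / L0 = (78.7690 - 57.4120) / 57.4120 = 0.3720
E = TS / strain = 15.6887 / 0.3720 = 42.1744 N/mm^2


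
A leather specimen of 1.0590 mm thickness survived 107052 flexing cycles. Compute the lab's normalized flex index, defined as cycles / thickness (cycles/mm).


Formula: Index = cycles / thickness
Substituting: Index = 107052 / 1.0590
Result: 101087.8187 cycles/mm


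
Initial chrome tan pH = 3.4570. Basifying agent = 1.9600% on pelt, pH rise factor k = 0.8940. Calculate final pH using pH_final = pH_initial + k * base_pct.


Formula: pH_final = pH_initial + k * base_pct
Substituting: pH_final = 3.4570 + 0.8940 * 1.9600
Result: 5.2092


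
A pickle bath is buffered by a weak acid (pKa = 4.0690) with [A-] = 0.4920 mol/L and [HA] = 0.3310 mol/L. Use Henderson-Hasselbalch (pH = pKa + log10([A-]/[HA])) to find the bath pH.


ratio = [A-] / [HA] = 0.4920 / 0.3310 = 1.4864
log10(ratio) = 0.1721
pH = pKa + log10(ratio) = 4.0690 + 0.1721 = 4.2411


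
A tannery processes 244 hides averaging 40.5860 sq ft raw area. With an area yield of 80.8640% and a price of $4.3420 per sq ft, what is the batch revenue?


Raw_total = N * avg_area = 244 * 40.5860 = 9902.9840 sq ft
Finished = Raw_total * yield / 100 = 9902.9840 * 80.8640 / 100 = 8007.9490 sq ft
Value = Finished * price = 8007.9490 * 4.3420 = 34770.5145 $


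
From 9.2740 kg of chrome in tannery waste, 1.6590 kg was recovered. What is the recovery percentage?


Formula: Recovery = recovered / input * 100
Substituting: Recovery = 1.6590 / 9.2740 * 100
Result: 17.8887 %


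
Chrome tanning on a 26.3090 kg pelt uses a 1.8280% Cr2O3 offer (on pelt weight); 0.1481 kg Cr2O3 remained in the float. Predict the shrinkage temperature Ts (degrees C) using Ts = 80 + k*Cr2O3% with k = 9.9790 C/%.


Offered = pelt * offer_pct / 100 = 26.3090 * 1.8280 / 100 = 0.4809 kg
Uptake = offered - residual = 0.4809 - 0.1481 = 0.3328 kg
Cr2O3% on pelt = uptake / pelt * 100 = 0.3328 / 26.3090 * 100 = 1.2651 %
Ts = 80 + k * Cr2O3% = 80 + 9.9790 * 1.2651 = 92.6242 C


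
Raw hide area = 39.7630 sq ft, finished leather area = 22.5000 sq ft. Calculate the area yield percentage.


Formula: Yield = finished / raw * 100
Substituting: Yield = 22.5000 / 39.7630 * 100
Result: 56.5853 %


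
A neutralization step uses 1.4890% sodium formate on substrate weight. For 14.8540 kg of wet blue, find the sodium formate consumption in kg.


Formula: Neutralizer = substrate * pct / 100
Substituting: Neutralizer = 14.8540 * 1.4890 / 100
Result: 0.2212 kg


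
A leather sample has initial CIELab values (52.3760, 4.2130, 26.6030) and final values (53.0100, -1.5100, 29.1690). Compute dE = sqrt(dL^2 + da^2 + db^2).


dL = 0.6340, da = -5.7230, db = 2.5660
dE = sqrt(0.6340^2 + (-5.7230)^2 + 2.5660^2) = 6.3039


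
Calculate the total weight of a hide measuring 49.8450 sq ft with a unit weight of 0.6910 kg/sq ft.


Formula: Weight = area * weight_per_sqft
Substituting: Weight = 49.8450 * 0.6910
Result: 34.4429 kg


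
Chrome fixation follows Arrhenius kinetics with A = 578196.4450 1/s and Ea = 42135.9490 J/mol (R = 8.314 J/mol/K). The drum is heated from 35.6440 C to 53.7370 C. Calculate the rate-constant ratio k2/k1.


T1 = 35.6440 + 273.15 = 308.7940 K; T2 = 53.7370 + 273.15 = 326.8870 K
k1 = A * exp(-Ea/(R*T1)) = 578196.4450 * exp(-42135.9490/(8.314*308.7940)) = 0.0430756 1/s
k2 = A * exp(-Ea/(R*T2)) = 578196.4450 * exp(-42135.9490/(8.314*326.8870)) = 0.1068 1/s
k2/k1 = 0.1068 / 0.0430756 = 2.4804


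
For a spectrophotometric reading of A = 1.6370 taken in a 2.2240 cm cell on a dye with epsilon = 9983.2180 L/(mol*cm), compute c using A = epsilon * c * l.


Formula: c = A / (epsilon * l)
Substituting: c = 1.6370 / (9983.2180 * 2.2240)
Result: 7.3730e-05 mol/L


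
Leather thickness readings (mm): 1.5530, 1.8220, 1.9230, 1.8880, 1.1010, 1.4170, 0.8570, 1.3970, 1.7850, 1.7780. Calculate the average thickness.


Formula: Average = sum / n
Substituting: Average = 15.5210 / 10
Result: 1.5521 mm


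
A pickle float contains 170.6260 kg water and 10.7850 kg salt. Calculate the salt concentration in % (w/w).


Formula: Conc = salt / (water + salt) * 100
Substituting: Conc = 10.7850 / (170.6260 + 10.7850) * 100
Result: 5.9451 %


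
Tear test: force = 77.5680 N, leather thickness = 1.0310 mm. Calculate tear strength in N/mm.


Formula: Tear strength = force / thickness
Substituting: Tear strength = 77.5680 / 1.0310
Result: 75.2357 N/mm


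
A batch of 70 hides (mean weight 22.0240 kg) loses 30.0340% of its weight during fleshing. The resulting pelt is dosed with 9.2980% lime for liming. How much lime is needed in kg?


Total_raw = N * avg_wt = 70 * 22.0240 = 1541.6800 kg
Substrate = Total_raw * (1 - loss/100) = 1541.6800 * (1 - 30.0340/100) = 1078.6518 kg
Lime = Substrate * pct / 100 = 1078.6518 * 9.2980 / 100 = 100.2930 kg


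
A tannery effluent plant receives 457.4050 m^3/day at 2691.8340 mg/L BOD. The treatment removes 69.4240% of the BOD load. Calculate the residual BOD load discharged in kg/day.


Load_in = volume * conc / 1000 = 457.4050 * 2691.8340 / 1000 = 1231.2583 kg/day
Removed = Load_in * eff / 100 = 1231.2583 * 69.4240 / 100 = 854.7888 kg/day
Load_out = Load_in - Removed = 1231.2583 - 854.7888 = 376.4695 kg/day


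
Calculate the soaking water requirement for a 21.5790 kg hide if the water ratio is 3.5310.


Formula: Water = hide_weight * ratio
Substituting: Water = 21.5790 * 3.5310
Result: 76.1954 kg


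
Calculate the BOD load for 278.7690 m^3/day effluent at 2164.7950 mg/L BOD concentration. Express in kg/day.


Formula: BOD_load = volume * conc / 1000
Substituting: BOD_load = 278.7690 * 2164.7950 / 1000
Result: 603.4777 kg/day


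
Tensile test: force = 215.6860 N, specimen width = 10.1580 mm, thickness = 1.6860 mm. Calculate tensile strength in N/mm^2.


Formula: TS = force / (width * thickness)
Substituting: TS = 215.6860 / (10.1580 * 1.6860)
Result: 12.5938 N/mm^2


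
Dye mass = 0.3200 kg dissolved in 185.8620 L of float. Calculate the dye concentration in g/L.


Formula: Conc = dye_mass(kg) / volume(L) * 1000
Substituting: Conc = 0.3200 / 185.8620 * 1000
Result: 1.7217 g/L


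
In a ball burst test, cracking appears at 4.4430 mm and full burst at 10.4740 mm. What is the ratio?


Formula: Ratio = crack / burst
Substituting: Ratio = 4.4430 / 10.4740
Result: 0.4242


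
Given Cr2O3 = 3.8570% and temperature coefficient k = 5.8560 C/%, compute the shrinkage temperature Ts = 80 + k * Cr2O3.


Formula: Ts = 80 + k * Cr2O3
Substituting: Ts = 80 + 5.8560 * 3.8570
Result: 102.5866 C


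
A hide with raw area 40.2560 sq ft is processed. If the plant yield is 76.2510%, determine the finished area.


Formula: finished = raw * yield / 100
Substituting: finished = 40.2560 * 76.2510 / 100
Result: 30.6956 sq ft


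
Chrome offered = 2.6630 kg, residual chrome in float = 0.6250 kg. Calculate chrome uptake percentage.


Formula: Uptake = (offered - residual) / offered * 100
Substituting: Uptake = (2.6630 - 0.6250) / 2.6630 * 100
Result: 76.5302 %


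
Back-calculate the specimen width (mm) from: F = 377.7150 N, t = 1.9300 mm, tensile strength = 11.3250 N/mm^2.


Formula: w = F / (TS * t)
Substituting: w = 377.7150 / (11.3250 * 1.9300)
Result: 17.2810 mm


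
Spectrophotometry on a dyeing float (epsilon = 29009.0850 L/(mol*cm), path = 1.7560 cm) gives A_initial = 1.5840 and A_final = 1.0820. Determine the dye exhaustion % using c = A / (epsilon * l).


c_initial = A_i / (epsilon * l) = 1.5840 / (29009.0850 * 1.7560) = 3.1095e-05 mol/L
c_final = A_f / (epsilon * l) = 1.0820 / (29009.0850 * 1.7560) = 2.1241e-05 mol/L
Exhaustion = (c_initial - c_final) / c_initial * 100 = (3.1095e-05 - 2.1241e-05) / 3.1095e-05 * 100 = 31.6919 %


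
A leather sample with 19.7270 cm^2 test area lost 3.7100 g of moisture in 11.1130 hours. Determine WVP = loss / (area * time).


Formula: WVP = loss / (area * time)
Substituting: WVP = 3.7100 / (19.7270 * 11.1130)
Result: 0.0169232 g/(cm^2*hr)


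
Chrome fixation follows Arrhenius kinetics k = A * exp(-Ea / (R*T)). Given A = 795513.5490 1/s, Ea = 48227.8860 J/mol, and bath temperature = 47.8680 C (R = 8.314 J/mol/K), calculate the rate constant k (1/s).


T_K = T_C + 273.15 = 47.8680 + 273.15 = 321.0180 K
exponent = -Ea / (R * T_K) = -48227.8860 / (8.314 * 321.0180) = -18.0700
k = A * exp(exponent) = 795513.5490 * exp(-18.0700) = 0.0112962 1/s


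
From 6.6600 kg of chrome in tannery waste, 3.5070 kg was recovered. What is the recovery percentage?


Formula: Recovery = recovered / input * 100
Substituting: Recovery = 3.5070 / 6.6600 * 100
Result: 52.6577 %


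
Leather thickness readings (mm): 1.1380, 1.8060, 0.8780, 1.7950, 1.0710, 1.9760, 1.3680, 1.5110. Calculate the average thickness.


Formula: Average = sum / n
Substituting: Average = 11.5430 / 8
Result: 1.4429 mm


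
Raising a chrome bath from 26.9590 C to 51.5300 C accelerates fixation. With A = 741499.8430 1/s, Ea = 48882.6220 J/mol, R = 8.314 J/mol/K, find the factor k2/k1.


T1 = 26.9590 + 273.15 = 300.1090 K; T2 = 51.5300 + 273.15 = 324.6800 K
k1 = A * exp(-Ea/(R*T1)) = 741499.8430 * exp(-48882.6220/(8.314*300.1090)) = 0.00229972 1/s
k2 = A * exp(-Ea/(R*T2)) = 741499.8430 * exp(-48882.6220/(8.314*324.6800)) = 0.0101291 1/s
k2/k1 = 0.0101291 / 0.00229972 = 4.4045


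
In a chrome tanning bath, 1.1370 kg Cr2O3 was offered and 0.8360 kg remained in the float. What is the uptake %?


Formula: Uptake = (offered - residual) / offered * 100
Substituting: Uptake = (1.1370 - 0.8360) / 1.1370 * 100
Result: 26.4732 %


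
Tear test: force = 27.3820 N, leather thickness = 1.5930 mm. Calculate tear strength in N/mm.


Formula: Tear strength = force / thickness
Substituting: Tear strength = 27.3820 / 1.5930
Result: 17.1890 N/mm


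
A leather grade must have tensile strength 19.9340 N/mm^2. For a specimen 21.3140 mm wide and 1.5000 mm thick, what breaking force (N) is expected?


Formula: F = TS * w * t
Substituting: F = 19.9340 * 21.3140 * 1.5000
Result: 637.3099 N


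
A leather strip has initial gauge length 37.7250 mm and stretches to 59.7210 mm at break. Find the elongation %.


Formula: Elongation = (Lf - L0) / L0 * 100
Substituting: Elongation = (59.7210 - 37.7250) / 37.7250 * 100
Result: 58.3062 %


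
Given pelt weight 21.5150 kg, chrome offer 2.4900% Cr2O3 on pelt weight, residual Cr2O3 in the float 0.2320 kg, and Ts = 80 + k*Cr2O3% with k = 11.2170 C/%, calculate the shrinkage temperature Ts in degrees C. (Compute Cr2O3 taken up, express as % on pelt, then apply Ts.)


Offered = pelt * offer_pct / 100 = 21.5150 * 2.4900 / 100 = 0.5357 kg
Uptake = offered - residual = 0.5357 - 0.2320 = 0.3037 kg
Cr2O3% on pelt = uptake / pelt * 100 = 0.3037 / 21.5150 * 100 = 1.4117 %
Ts = 80 + k * Cr2O3% = 80 + 11.2170 * 1.4117 = 95.8348 C


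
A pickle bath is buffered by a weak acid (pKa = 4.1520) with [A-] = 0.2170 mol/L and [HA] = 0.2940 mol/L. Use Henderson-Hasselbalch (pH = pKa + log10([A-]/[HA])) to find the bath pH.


ratio = [A-] / [HA] = 0.2170 / 0.2940 = 0.7381
log10(ratio) = -0.1319
pH = pKa + log10(ratio) = 4.1520 - 0.1319 = 4.0201


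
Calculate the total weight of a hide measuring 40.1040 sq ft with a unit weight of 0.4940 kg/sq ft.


Formula: Weight = area * weight_per_sqft
Substituting: Weight = 40.1040 * 0.4940
Result: 19.8114 kg


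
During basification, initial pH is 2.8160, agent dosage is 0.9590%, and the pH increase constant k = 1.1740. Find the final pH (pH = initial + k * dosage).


Formula: pH_final = pH_initial + k * base_pct
Substituting: pH_final = 2.8160 + 1.1740 * 0.9590
Result: 3.9419


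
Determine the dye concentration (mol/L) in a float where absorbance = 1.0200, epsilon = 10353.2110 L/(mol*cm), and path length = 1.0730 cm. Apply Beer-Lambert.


Formula: c = A / (epsilon * l)
Substituting: c = 1.0200 / (10353.2110 * 1.0730)
Result: 9.1817e-05 mol/L


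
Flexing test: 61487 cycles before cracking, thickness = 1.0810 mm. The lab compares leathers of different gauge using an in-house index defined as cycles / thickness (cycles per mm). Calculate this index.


Formula: Index = cycles / thickness
Substituting: Index = 61487 / 1.0810
Result: 56879.7410 cycles/mm


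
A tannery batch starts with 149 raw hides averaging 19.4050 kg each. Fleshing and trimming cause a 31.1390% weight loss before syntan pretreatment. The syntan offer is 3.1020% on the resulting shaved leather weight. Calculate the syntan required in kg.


Total_raw = N * avg_wt = 149 * 19.4050 = 2891.3450 kg
Substrate = Total_raw * (1 - loss/100) = 2891.3450 * (1 - 31.1390/100) = 1991.0091 kg
Syntan = Substrate * pct / 100 = 1991.0091 * 3.1020 / 100 = 61.7611 kg


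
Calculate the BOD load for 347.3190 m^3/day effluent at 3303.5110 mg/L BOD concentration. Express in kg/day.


Formula: BOD_load = volume * conc / 1000
Substituting: BOD_load = 347.3190 * 3303.5110 / 1000
Result: 1147.3721 kg/day


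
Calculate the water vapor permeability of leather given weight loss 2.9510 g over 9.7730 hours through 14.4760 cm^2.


Formula: WVP = loss / (area * time)
Substituting: WVP = 2.9510 / (14.4760 * 9.7730)
Result: 0.020859 g/(cm^2*hr)


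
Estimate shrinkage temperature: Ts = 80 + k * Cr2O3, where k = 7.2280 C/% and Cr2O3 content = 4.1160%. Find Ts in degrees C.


Formula: Ts = 80 + k * Cr2O3
Substituting: Ts = 80 + 7.2280 * 4.1160
Result: 109.7504 C


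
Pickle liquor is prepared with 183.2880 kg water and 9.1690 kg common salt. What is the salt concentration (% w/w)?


Formula: Conc = salt / (water + salt) * 100
Substituting: Conc = 9.1690 / (183.2880 + 9.1690) * 100
Result: 4.7642 %


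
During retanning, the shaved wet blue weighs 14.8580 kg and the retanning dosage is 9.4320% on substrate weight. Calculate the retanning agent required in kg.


Formula: Retan = substrate * pct / 100
Substituting: Retan = 14.8580 * 9.4320 / 100
Result: 1.4014 kg


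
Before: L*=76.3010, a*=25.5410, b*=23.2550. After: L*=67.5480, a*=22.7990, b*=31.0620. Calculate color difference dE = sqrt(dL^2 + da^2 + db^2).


dL = -8.7530, da = -2.7420, db = 7.8070
dE = sqrt((-8.7530)^2 + (-2.7420)^2 + 7.8070^2) = 12.0450


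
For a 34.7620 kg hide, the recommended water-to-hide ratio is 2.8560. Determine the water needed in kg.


Formula: Water = hide_weight * ratio
Substituting: Water = 34.7620 * 2.8560
Result: 99.2803 kg


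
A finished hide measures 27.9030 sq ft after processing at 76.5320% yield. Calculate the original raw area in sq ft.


Formula: raw = finished * 100 / yield
Substituting: raw = 27.9030 * 100 / 76.5320
Result: 36.4593 sq ft


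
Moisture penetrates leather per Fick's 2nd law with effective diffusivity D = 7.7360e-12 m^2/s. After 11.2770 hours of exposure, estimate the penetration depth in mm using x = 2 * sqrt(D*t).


t = 11.2770 hr * 3600 = 40597.2000 s
D * t = 7.7360e-12 * 40597.2000 = 3.1406e-07
x = 2 * sqrt(D*t) = 2 * sqrt(3.1406e-07) = 0.00112082 m = 1.1208 mm


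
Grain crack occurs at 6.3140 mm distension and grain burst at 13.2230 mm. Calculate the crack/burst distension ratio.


Formula: Ratio = crack / burst
Substituting: Ratio = 6.3140 / 13.2230
Result: 0.4775


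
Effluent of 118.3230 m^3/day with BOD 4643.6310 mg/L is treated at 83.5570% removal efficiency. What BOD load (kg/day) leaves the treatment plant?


Load_in = volume * conc / 1000 = 118.3230 * 4643.6310 / 1000 = 549.4484 kg/day
Removed = Load_in * eff / 100 = 549.4484 * 83.5570 / 100 = 459.1026 kg/day
Load_out = Load_in - Removed = 549.4484 - 459.1026 = 90.3458 kg/day


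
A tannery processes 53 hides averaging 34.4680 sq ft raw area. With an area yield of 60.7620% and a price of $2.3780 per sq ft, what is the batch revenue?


Raw_total = N * avg_area = 53 * 34.4680 = 1826.8040 sq ft
Finished = Raw_total * yield / 100 = 1826.8040 * 60.7620 / 100 = 1110.0026 sq ft
Value = Finished * price = 1110.0026 * 2.3780 = 2639.5863 $


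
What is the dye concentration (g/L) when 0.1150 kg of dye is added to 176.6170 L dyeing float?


Formula: Conc = dye_mass(kg) / volume(L) * 1000
Substituting: Conc = 0.1150 / 176.6170 * 1000
Result: 0.6511 g/L


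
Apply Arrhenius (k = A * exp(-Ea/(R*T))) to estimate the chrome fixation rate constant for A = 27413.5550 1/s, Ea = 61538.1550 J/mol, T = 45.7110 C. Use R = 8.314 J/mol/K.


T_K = T_C + 273.15 = 45.7110 + 273.15 = 318.8610 K
exponent = -Ea / (R * T_K) = -61538.1550 / (8.314 * 318.8610) = -23.2131
k = A * exp(exponent) = 27413.5550 * exp(-23.2131) = 2.2732e-06 1/s


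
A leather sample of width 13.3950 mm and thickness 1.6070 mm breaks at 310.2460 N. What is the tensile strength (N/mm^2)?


Formula: TS = force / (width * thickness)
Substituting: TS = 310.2460 / (13.3950 * 1.6070)
Result: 14.4128 N/mm^2


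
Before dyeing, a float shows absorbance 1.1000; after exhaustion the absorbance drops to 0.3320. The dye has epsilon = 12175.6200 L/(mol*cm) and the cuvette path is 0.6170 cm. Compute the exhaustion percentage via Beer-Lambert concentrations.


c_initial = A_i / (epsilon * l) = 1.1000 / (12175.6200 * 0.6170) = 1.4643e-04 mol/L
c_final = A_f / (epsilon * l) = 0.3320 / (12175.6200 * 0.6170) = 4.4194e-05 mol/L
Exhaustion = (c_initial - c_final) / c_initial * 100 = (1.4643e-04 - 4.4194e-05) / 1.4643e-04 * 100 = 69.8182 %


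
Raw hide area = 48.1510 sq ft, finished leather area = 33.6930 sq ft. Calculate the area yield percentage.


Formula: Yield = finished / raw * 100
Substituting: Yield = 33.6930 / 48.1510 * 100
Result: 69.9736 %


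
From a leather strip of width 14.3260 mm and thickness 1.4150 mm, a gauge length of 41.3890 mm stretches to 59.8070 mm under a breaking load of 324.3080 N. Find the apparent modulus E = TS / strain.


TS = F / (w * t) = 324.3080 / (14.3260 * 1.4150) = 15.9984 N/mm^2
strain = (Lf - L0) / L0 = (59.8070 - 41.3890) / 41.3890 = 0.4450
E = TS / strain = 15.9984 / 0.4450 = 35.9516 N/mm^2


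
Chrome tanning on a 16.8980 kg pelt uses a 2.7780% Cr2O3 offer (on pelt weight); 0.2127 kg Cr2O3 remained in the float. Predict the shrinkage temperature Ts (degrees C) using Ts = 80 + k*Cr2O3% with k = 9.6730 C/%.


Offered = pelt * offer_pct / 100 = 16.8980 * 2.7780 / 100 = 0.4694 kg
Uptake = offered - residual = 0.4694 - 0.2127 = 0.2567 kg
Cr2O3% on pelt = uptake / pelt * 100 = 0.2567 / 16.8980 * 100 = 1.5193 %
Ts = 80 + k * Cr2O3% = 80 + 9.6730 * 1.5193 = 94.6959 C


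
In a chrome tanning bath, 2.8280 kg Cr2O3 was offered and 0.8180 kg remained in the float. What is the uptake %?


Formula: Uptake = (offered - residual) / offered * 100
Substituting: Uptake = (2.8280 - 0.8180) / 2.8280 * 100
Result: 71.0750 %


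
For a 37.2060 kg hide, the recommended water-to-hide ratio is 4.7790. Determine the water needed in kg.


Formula: Water = hide_weight * ratio
Substituting: Water = 37.2060 * 4.7790
Result: 177.8075 kg


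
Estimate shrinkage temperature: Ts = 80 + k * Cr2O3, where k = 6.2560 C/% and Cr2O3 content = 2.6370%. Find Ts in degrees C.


Formula: Ts = 80 + k * Cr2O3
Substituting: Ts = 80 + 6.2560 * 2.6370
Result: 96.4971 C


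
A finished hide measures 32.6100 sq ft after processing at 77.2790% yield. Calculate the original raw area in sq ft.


Formula: raw = finished * 100 / yield
Substituting: raw = 32.6100 * 100 / 77.2790
Result: 42.1978 sq ft


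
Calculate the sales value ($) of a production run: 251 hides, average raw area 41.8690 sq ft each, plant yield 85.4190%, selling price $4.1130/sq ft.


Raw_total = N * avg_area = 251 * 41.8690 = 10509.1190 sq ft
Finished = Raw_total * yield / 100 = 10509.1190 * 85.4190 / 100 = 8976.7844 sq ft
Value = Finished * price = 8976.7844 * 4.1130 = 36921.5141 $


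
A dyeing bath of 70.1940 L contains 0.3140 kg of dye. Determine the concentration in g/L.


Formula: Conc = dye_mass(kg) / volume(L) * 1000
Substituting: Conc = 0.3140 / 70.1940 * 1000
Result: 4.4733 g/L


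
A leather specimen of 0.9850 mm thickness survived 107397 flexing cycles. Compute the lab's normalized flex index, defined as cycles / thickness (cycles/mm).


Formula: Index = cycles / thickness
Substituting: Index = 107397 / 0.9850
Result: 109032.4873 cycles/mm


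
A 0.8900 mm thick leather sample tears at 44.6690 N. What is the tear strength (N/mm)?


Formula: Tear strength = force / thickness
Substituting: Tear strength = 44.6690 / 0.8900
Result: 50.1899 N/mm


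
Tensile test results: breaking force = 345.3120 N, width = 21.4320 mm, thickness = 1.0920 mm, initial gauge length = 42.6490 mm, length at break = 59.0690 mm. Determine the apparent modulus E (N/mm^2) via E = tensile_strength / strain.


TS = F / (w * t) = 345.3120 / (21.4320 * 1.0920) = 14.7546 N/mm^2
strain = (Lf - L0) / L0 = (59.0690 - 42.6490) / 42.6490 = 0.3850
E = TS / strain = 14.7546 / 0.3850 = 38.3232 N/mm^2


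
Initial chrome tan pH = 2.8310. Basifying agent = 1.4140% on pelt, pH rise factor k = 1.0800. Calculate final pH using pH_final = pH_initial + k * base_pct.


Formula: pH_final = pH_initial + k * base_pct
Substituting: pH_final = 2.8310 + 1.0800 * 1.4140
Result: 4.3581


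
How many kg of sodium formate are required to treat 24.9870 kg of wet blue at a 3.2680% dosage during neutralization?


Formula: Neutralizer = substrate * pct / 100
Substituting: Neutralizer = 24.9870 * 3.2680 / 100
Result: 0.8166 kg


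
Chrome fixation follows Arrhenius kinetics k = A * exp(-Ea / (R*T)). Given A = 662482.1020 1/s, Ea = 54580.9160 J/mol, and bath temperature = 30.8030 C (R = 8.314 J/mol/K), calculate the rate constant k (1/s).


T_K = T_C + 273.15 = 30.8030 + 273.15 = 303.9530 K
exponent = -Ea / (R * T_K) = -54580.9160 / (8.314 * 303.9530) = -21.5985
k = A * exp(exponent) = 662482.1020 * exp(-21.5985) = 2.7609e-04 1/s


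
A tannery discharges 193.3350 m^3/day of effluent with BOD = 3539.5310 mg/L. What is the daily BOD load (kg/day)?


Formula: BOD_load = volume * conc / 1000
Substituting: BOD_load = 193.3350 * 3539.5310 / 1000
Result: 684.3152 kg/day


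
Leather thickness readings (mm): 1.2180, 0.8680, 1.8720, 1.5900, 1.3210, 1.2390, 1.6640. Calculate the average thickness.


Formula: Average = sum / n
Substituting: Average = 9.7720 / 7
Result: 1.3960 mm


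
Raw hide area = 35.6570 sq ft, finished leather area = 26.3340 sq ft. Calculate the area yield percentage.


Formula: Yield = finished / raw * 100
Substituting: Yield = 26.3340 / 35.6570 * 100
Result: 73.8537 %


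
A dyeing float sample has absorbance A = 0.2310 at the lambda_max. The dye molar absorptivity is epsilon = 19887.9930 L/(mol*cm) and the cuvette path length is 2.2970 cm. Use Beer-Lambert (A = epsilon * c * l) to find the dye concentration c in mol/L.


Formula: c = A / (epsilon * l)
Substituting: c = 0.2310 / (19887.9930 * 2.2970)
Result: 5.0566e-06 mol/L


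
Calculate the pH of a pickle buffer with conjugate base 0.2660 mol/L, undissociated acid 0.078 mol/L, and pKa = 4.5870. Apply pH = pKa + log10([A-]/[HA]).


ratio = [A-] / [HA] = 0.2660 / 0.078 = 3.4103
log10(ratio) = 0.5328
pH = pKa + log10(ratio) = 4.5870 + 0.5328 = 5.1198


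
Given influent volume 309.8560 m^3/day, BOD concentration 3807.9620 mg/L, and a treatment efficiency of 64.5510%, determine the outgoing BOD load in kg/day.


Load_in = volume * conc / 1000 = 309.8560 * 3807.9620 / 1000 = 1179.9199 kg/day
Removed = Load_in * eff / 100 = 1179.9199 * 64.5510 / 100 = 761.6501 kg/day
Load_out = Load_in - Removed = 1179.9199 - 761.6501 = 418.2698 kg/day


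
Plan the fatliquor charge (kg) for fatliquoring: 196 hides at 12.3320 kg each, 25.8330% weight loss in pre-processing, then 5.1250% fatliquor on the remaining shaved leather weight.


Total_raw = N * avg_wt = 196 * 12.3320 = 2417.0720 kg
Substrate = Total_raw * (1 - loss/100) = 2417.0720 * (1 - 25.8330/100) = 1792.6698 kg
Fat = Substrate * pct / 100 = 1792.6698 * 5.1250 / 100 = 91.8743 kg


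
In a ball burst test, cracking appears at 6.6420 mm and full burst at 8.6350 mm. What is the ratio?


Formula: Ratio = crack / burst
Substituting: Ratio = 6.6420 / 8.6350
Result: 0.7692


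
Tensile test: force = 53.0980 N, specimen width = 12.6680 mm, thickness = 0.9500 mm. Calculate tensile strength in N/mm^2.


Formula: TS = force / (width * thickness)
Substituting: TS = 53.0980 / (12.6680 * 0.9500)
Result: 4.4121 N/mm^2


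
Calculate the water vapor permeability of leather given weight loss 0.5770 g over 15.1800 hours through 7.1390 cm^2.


Formula: WVP = loss / (area * time)
Substituting: WVP = 0.5770 / (7.1390 * 15.1800)
Result: 0.00532435 g/(cm^2*hr)


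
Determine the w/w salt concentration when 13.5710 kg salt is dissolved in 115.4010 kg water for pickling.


Formula: Conc = salt / (water + salt) * 100
Substituting: Conc = 13.5710 / (115.4010 + 13.5710) * 100
Result: 10.5224 %


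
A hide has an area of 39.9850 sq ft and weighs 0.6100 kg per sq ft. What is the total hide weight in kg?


Formula: Weight = area * weight_per_sqft
Substituting: Weight = 39.9850 * 0.6100
Result: 24.3909 kg


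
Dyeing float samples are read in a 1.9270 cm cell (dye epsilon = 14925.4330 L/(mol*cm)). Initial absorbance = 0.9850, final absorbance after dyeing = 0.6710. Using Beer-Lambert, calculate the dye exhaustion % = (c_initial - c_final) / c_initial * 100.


c_initial = A_i / (epsilon * l) = 0.9850 / (14925.4330 * 1.9270) = 3.4247e-05 mol/L
c_final = A_f / (epsilon * l) = 0.6710 / (14925.4330 * 1.9270) = 2.3330e-05 mol/L
Exhaustion = (c_initial - c_final) / c_initial * 100 = (3.4247e-05 - 2.3330e-05) / 3.4247e-05 * 100 = 31.8782 %


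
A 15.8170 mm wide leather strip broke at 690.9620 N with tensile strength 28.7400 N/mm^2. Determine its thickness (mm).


Formula: t = F / (TS * w)
Substituting: t = 690.9620 / (28.7400 * 15.8170)
Result: 1.5200 mm


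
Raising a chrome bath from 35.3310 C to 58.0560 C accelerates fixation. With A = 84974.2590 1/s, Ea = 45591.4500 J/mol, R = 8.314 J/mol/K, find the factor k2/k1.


T1 = 35.3310 + 273.15 = 308.4810 K; T2 = 58.0560 + 273.15 = 331.2060 K
k1 = A * exp(-Ea/(R*T1)) = 84974.2590 * exp(-45591.4500/(8.314*308.4810)) = 0.00161836 1/s
k2 = A * exp(-Ea/(R*T2)) = 84974.2590 * exp(-45591.4500/(8.314*331.2060)) = 0.00548 1/s
k2/k1 = 0.00548 / 0.00161836 = 3.3861


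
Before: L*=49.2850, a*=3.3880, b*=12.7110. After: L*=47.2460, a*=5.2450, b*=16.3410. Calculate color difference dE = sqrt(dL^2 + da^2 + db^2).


dL = -2.0390, da = 1.8570, db = 3.6300
dE = sqrt((-2.0390)^2 + 1.8570^2 + 3.6300^2) = 4.5588


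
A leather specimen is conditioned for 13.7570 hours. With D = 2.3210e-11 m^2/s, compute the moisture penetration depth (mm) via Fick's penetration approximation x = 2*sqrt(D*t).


t = 13.7570 hr * 3600 = 49525.2000 s
D * t = 2.3210e-11 * 49525.2000 = 1.1495e-06
x = 2 * sqrt(D*t) = 2 * sqrt(1.1495e-06) = 0.00214428 m = 2.1443 mm


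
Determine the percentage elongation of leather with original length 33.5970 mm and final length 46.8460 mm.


Formula: Elongation = (Lf - L0) / L0 * 100
Substituting: Elongation = (46.8460 - 33.5970) / 33.5970 * 100
Result: 39.4351 %


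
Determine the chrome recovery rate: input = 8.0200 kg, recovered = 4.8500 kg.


Formula: Recovery = recovered / input * 100
Substituting: Recovery = 4.8500 / 8.0200 * 100
Result: 60.4738 %


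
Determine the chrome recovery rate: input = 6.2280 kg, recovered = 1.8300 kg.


Formula: Recovery = recovered / input * 100
Substituting: Recovery = 1.8300 / 6.2280 * 100
Result: 29.3834 %


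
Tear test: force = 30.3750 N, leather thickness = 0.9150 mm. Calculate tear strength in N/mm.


Formula: Tear strength = force / thickness
Substituting: Tear strength = 30.3750 / 0.9150
Result: 33.1967 N/mm


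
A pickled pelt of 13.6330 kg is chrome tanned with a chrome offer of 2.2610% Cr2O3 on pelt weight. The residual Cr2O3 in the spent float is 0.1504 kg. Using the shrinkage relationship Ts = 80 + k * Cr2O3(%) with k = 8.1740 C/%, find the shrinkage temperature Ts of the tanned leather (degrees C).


Offered = pelt * offer_pct / 100 = 13.6330 * 2.2610 / 100 = 0.3082 kg
Uptake = offered - residual = 0.3082 - 0.1504 = 0.1578 kg
Cr2O3% on pelt = uptake / pelt * 100 = 0.1578 / 13.6330 * 100 = 1.1578 %
Ts = 80 + k * Cr2O3% = 80 + 8.1740 * 1.1578 = 89.4638 C


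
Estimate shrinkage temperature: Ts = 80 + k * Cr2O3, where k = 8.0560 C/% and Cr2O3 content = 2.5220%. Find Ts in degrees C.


Formula: Ts = 80 + k * Cr2O3
Substituting: Ts = 80 + 8.0560 * 2.5220
Result: 100.3172 C


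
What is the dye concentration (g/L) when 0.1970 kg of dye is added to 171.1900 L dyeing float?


Formula: Conc = dye_mass(kg) / volume(L) * 1000
Substituting: Conc = 0.1970 / 171.1900 * 1000
Result: 1.1508 g/L


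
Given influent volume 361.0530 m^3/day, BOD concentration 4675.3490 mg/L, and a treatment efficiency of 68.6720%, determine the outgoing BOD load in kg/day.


Load_in = volume * conc / 1000 = 361.0530 * 4675.3490 / 1000 = 1688.0488 kg/day
Removed = Load_in * eff / 100 = 1688.0488 * 68.6720 / 100 = 1159.2169 kg/day
Load_out = Load_in - Removed = 1688.0488 - 1159.2169 = 528.8319 kg/day


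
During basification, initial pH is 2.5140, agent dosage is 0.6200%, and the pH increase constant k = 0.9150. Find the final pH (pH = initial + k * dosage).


Formula: pH_final = pH_initial + k * base_pct
Substituting: pH_final = 2.5140 + 0.9150 * 0.6200
Result: 3.0813


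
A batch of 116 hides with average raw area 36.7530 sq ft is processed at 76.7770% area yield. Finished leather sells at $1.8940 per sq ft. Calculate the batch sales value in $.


Raw_total = N * avg_area = 116 * 36.7530 = 4263.3480 sq ft
Finished = Raw_total * yield / 100 = 4263.3480 * 76.7770 / 100 = 3273.2707 sq ft
Value = Finished * price = 3273.2707 * 1.8940 = 6199.5747 $
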